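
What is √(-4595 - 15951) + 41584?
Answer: 41584 + I*√20546 ≈ 41584.0 + 143.34*I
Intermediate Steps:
√(-4595 - 15951) + 41584 = √(-20546) + 41584 = I*√20546 + 41584 = 41584 + I*√20546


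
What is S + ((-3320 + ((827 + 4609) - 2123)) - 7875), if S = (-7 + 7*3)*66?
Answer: -6958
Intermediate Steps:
S = 924 (S = (-7 + 21)*66 = 14*66 = 924)
S + ((-3320 + ((827 + 4609) - 2123)) - 7875) = 924 + ((-3320 + ((827 + 4609) - 2123)) - 7875) = 924 + ((-3320 + (5436 - 2123)) - 7875) = 924 + ((-3320 + 3313) - 7875) = 924 + (-7 - 7875) = 924 - 7882 = -6958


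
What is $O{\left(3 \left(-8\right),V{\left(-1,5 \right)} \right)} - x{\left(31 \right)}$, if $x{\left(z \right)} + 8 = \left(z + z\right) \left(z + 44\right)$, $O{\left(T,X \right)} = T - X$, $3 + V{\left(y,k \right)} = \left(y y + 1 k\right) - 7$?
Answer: $-4662$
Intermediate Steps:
$V{\left(y,k \right)} = -10 + k + y^{2}$ ($V{\left(y,k \right)} = -3 - \left(7 - k - y y\right) = -3 - \left(7 - k - y^{2}\right) = -3 + \left(-7 + k + y^{2}\right) = -10 + k + y^{2}$)
$x{\left(z \right)} = -8 + 2 z \left(44 + z\right)$ ($x{\left(z \right)} = -8 + \left(z + z\right) \left(z + 44\right) = -8 + 2 z \left(44 + z\right)$)
$O{\left(3 \left(-8\right),V{\left(-1,5 \right)} \right)} - x{\left(31 \right)} = \left(3 \left(-8\right) - \left(-10 + 5 + \left(-1\right)^{2}\right)\right) - \left(-8 + 2 \cdot 31^{2} + 88 \cdot 31\right) = \left(-24 - \left(-10 + 5 + 1\right)\right) - \left(-8 + 2 \cdot 961 + 2728\right) = \left(-24 - -4\right) - \left(-8 + 1922 + 2728\right) = \left(-24 + 4\right) - 4642 = -20 - 4642 = -4662$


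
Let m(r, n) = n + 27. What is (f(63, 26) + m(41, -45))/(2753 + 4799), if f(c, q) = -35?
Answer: -53/7552 ≈ -0.0070180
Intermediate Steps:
m(r, n) = 27 + n
(f(63, 26) + m(41, -45))/(2753 + 4799) = (-35 + (27 - 45))/(2753 + 4799) = (-35 - 18)/7552 = -53*1/7552 = -53/7552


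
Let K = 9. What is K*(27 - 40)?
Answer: -117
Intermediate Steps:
K*(27 - 40) = 9*(27 - 40) = 9*(-13) = -117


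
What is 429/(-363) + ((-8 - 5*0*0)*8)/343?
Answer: -5163/3773 ≈ -1.3684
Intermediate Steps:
429/(-363) + ((-8 - 5*0*0)*8)/343 = 429*(-1/363) + ((-8 + 0*0)*8)*(1/343) = -13/11 + ((-8 + 0)*8)*(1/343) = -13/11 - 8*8*(1/343) = -13/11 - 64*1/343 = -13/11 - 64/343 = -5163/3773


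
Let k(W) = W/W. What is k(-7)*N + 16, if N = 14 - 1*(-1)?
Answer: 31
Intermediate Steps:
k(W) = 1
N = 15 (N = 14 + 1 = 15)
k(-7)*N + 16 = 1*15 + 16 = 15 + 16 = 31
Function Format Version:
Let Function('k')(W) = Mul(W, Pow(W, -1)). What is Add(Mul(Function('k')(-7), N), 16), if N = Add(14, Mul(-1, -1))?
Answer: 31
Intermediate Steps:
Function('k')(W) = 1
N = 15 (N = Add(14, 1) = 15)
Add(Mul(Function('k')(-7), N), 16) = Add(Mul(1, 15), 16) = Add(15, 16) = 31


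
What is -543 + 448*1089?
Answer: 487329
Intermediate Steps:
-543 + 448*1089 = -543 + 487872 = 487329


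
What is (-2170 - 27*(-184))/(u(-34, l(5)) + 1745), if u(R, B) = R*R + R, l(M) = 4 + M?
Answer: 2798/2867 ≈ 0.97593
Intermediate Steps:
u(R, B) = R + R² (u(R, B) = R² + R = R + R²)
(-2170 - 27*(-184))/(u(-34, l(5)) + 1745) = (-2170 - 27*(-184))/(-34*(1 - 34) + 1745) = (-2170 + 4968)/(-34*(-33) + 1745) = 2798/(1122 + 1745) = 2798/2867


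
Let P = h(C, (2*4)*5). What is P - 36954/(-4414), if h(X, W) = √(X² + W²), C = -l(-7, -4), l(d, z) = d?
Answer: 18477/2207 + √1649 ≈ 48.980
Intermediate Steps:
C = 7 (C = -1*(-7) = 7)
h(X, W) = √(W² + X²)
P = √1649 (P = √(((2*4)*5)² + 7²) = √((8*5)² + 49) = √(40² + 49) = √(1600 + 49) = √1649 ≈ 40.608)
P - 36954/(-4414) = √1649 - 36954/(-4414) = √1649 - 36954*(-1/4414) = √1649 + 18477/2207 = 18477/2207 + √1649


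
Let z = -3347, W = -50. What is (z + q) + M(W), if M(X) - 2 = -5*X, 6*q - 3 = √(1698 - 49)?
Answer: -6189/2 + √1649/6 ≈ -3087.7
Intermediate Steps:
q = ½ + √1649/6 (q = ½ + √(1698 - 49)/6 = ½ + √1649/6 ≈ 7.2680)
M(X) = 2 - 5*X
(z + q) + M(W) = (-3347 + (½ + √1649/6)) + (2 - 5*(-50)) = (-6693/2 + √1649/6) + (2 + 250) = (-6693/2 + √1649/6) + 252 = -6189/2 + √1649/6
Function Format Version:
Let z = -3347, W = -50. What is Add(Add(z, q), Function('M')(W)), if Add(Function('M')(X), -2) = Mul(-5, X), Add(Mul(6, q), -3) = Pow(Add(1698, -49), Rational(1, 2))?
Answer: Add(Rational(-6189, 2), Mul(Rational(1, 6), Pow(1649, Rational(1, 2)))) ≈ -3087.7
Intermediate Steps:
q = Add(Rational(1, 2), Mul(Rational(1, 6), Pow(1649, Rational(1, 2)))) (q = Add(Rational(1, 2), Mul(Rational(1, 6), Pow(Add(1698, -49), Rational(1, 2)))) = Add(Rational(1, 2), Mul(Rational(1, 6), Pow(1649, Rational(1, 2)))) ≈ 7.2680)
Function('M')(X) = Add(2, Mul(-5, X))
Add(Add(z, q), Function('M')(W)) = Add(Add(-3347, Add(Rational(1, 2), Mul(Rational(1, 6), Pow(1649, Rational(1, 2))))), Add(2, Mul(-5, -50))) = Add(Add(Rational(-6693, 2), Mul(Rational(1, 6), Pow(1649, Rational(1, 2)))), Add(2, 250)) = Add(Add(Rational(-6693, 2), Mul(Rational(1, 6), Pow(1649, Rational(1, 2)))), 252) = Add(Rational(-6189, 2), Mul(Rational(1, 6), Pow(1649, Rational(1, 2))))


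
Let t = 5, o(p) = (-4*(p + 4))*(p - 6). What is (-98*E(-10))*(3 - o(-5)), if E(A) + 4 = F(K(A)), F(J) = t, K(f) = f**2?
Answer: -4606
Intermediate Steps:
o(p) = (-16 - 4*p)*(-6 + p) (o(p) = (-4*(4 + p))*(-6 + p) = (-16 - 4*p)*(-6 + p))
F(J) = 5
E(A) = 1 (E(A) = -4 + 5 = 1)
(-98*E(-10))*(3 - o(-5)) = (-98*1)*(3 - (96 - 4*(-5)**2 + 8*(-5))) = -98*(3 - (96 - 4*25 - 40)) = -98*(3 - (96 - 100 - 40)) = -98*(3 - 1*(-44)) = -98*(3 + 44) = -98*47 = -4606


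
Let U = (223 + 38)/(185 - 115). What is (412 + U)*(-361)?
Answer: -10505461/70 ≈ -1.5008e+5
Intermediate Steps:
U = 261/70 ≈ 3.7286
(412 + U)*(-361) = (412 + 261/70)*(-361) = (29101/70)*(-361) = -10505461/70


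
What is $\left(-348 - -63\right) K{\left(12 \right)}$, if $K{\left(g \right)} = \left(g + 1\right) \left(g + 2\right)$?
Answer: $-51870$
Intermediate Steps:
$K{\left(g \right)} = \left(1 + g\right) \left(2 + g\right)$
$\left(-348 - -63\right) K{\left(12 \right)} = \left(-348 - -63\right) \left(2 + 12^{2} + 3 \cdot 12\right) = \left(-348 + 63\right) \left(2 + 144 + 36\right) = \left(-285\right) 182 = -51870$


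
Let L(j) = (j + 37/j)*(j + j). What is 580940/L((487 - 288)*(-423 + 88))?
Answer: 145235/2222111131 ≈ 6.5359e-5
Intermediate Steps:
L(j) = 2*j*(j + 37/j) (L(j) = (j + 37/j)*(2*j) = 2*j*(j + 37/j))
580940/L((487 - 288)*(-423 + 88)) = 580940/(74 + 2*((487 - 288)*(-423 + 88))**2) = 580940/(74 + 2*(199*(-335))**2) = 580940/(74 + 2*(-66665)**2) = 580940/(74 + 2*4444222225) = 580940/(74 + 8888444450) = 580940/8888444524 = 580940*(1/8888444524) = 145235/2222111131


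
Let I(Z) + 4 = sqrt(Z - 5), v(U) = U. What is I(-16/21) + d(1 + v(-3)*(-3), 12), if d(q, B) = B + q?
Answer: 18 + 11*I*sqrt(21)/21 ≈ 18.0 + 2.4004*I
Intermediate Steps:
I(Z) = -4 + sqrt(-5 + Z) (I(Z) = -4 + sqrt(Z - 5) = -4 + sqrt(-5 + Z))
I(-16/21) + d(1 + v(-3)*(-3), 12) = (-4 + sqrt(-5 - 16/21)) + (12 + (1 - 3*(-3))) = (-4 + sqrt(-5 - 16*1/21)) + (12 + (1 + 9)) = (-4 + sqrt(-5 - 16/21)) + (12 + 10) = (-4 + sqrt(-121/21)) + 22 = (-4 + 11*I*sqrt(21)/21) + 22 = 18 + 11*I*sqrt(21)/21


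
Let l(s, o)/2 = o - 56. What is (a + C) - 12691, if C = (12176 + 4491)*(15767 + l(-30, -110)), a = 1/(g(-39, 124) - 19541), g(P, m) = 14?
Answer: 5023173399257/19527 ≈ 2.5724e+8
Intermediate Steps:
l(s, o) = -112 + 2*o (l(s, o) = 2*(o - 56) = 2*(-56 + o) = -112 + 2*o)
a = -1/19527 (a = 1/(14 - 19541) = 1/(-19527) = -1/19527 ≈ -5.1211e-5)
C = 257255145 (C = (12176 + 4491)*(15767 + (-112 + 2*(-110))) = 16667*(15767 + (-112 - 220)) = 16667*(15767 - 332) = 16667*15435 = 257255145)
(a + C) - 12691 = (-1/19527 + 257255145) - 12691 = 5023421216414/19527 - 12691 = 5023173399257/19527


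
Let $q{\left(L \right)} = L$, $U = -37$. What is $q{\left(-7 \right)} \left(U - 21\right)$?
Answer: $406$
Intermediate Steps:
$q{\left(-7 \right)} \left(U - 21\right) = - 7 \left(-37 - 21\right) = \left(-7\right) \left(-58\right) = 406$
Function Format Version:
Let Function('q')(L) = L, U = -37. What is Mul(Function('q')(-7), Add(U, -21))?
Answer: 406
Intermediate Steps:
Mul(Function('q')(-7), Add(U, -21)) = Mul(-7, Add(-37, -21)) = Mul(-7, -58) = 406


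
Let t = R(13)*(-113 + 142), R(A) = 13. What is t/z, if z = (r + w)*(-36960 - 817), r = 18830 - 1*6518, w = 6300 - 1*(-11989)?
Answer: -377/1156013977 ≈ -3.2612e-7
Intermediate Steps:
w = 18289 (w = 6300 + 11989 = 18289)
r = 12312 (r = 18830 - 6518 = 12312)
z = -1156013977 (z = (12312 + 18289)*(-36960 - 817) = 30601*(-37777) = -1156013977)
t = 377 (t = 13*(-113 + 142) = 13*29 = 377)
t/z = 377/(-1156013977) = 377*(-1/1156013977) = -377/1156013977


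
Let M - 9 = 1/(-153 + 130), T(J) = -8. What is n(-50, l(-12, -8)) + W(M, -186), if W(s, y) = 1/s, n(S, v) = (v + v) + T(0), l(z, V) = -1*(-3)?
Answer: -389/206 ≈ -1.8883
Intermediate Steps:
M = 206/23 (M = 9 + 1/(-153 + 130) = 9 + 1/(-23) = 9 - 1/23 = 206/23 ≈ 8.9565)
l(z, V) = 3
n(S, v) = -8 + 2*v (n(S, v) = (v + v) - 8 = 2*v - 8 = -8 + 2*v)
n(-50, l(-12, -8)) + W(M, -186) = (-8 + 2*3) + 1/(206/23) = (-8 + 6) + 23/206 = -2 + 23/206 = -389/206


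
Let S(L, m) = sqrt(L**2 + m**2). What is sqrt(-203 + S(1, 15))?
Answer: sqrt(-203 + sqrt(226)) ≈ 13.71*I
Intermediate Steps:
sqrt(-203 + S(1, 15)) = sqrt(-203 + sqrt(1**2 + 15**2)) = sqrt(-203 + sqrt(1 + 225)) = sqrt(-203 + sqrt(226))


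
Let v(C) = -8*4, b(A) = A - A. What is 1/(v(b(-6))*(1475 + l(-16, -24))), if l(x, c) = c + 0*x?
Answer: -1/46432 ≈ -2.1537e-5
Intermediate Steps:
b(A) = 0
v(C) = -32
l(x, c) = c (l(x, c) = c + 0 = c)
1/(v(b(-6))*(1475 + l(-16, -24))) = 1/(-32*(1475 - 24)) = 1/(-32*1451) = 1/(-46432) = -1/46432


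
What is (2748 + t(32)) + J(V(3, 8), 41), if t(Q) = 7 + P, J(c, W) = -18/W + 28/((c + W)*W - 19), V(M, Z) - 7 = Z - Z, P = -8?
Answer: 219476089/79909 ≈ 2746.6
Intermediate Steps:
V(M, Z) = 7 (V(M, Z) = 7 + (Z - Z) = 7 + 0 = 7)
J(c, W) = -18/W + 28/(-19 + W*(W + c)) (J(c, W) = -18/W + 28/((W + c)*W - 19) = -18/W + 28/(W*(W + c) - 19) = -18/W + 28/(-19 + W*(W + c)))
t(Q) = -1 (t(Q) = 7 - 8 = -1)
(2748 + t(32)) + J(V(3, 8), 41) = (2748 - 1) + 2*(171 - 9*41² + 14*41 - 9*41*7)/(41*(-19 + 41² + 41*7)) = 2747 + 2*(1/41)*(171 - 9*1681 + 574 - 2583)/(-19 + 1681 + 287) = 2747 + 2*(1/41)*(171 - 15129 + 574 - 2583)/1949 = 2747 + 2*(1/41)*(1/1949)*(-16967) = 2747 - 33934/79909 = 219476089/79909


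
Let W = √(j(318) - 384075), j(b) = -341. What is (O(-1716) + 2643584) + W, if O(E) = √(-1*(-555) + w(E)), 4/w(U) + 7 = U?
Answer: 2643584 + √1647637703/1723 + 4*I*√24026 ≈ 2.6436e+6 + 620.01*I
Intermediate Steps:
w(U) = 4/(-7 + U)
O(E) = √(555 + 4/(-7 + E)) (O(E) = √(-1*(-555) + 4/(-7 + E)) = √(555 + 4/(-7 + E)))
W = 4*I*√24026 (W = √(-341 - 384075) = √(-384416) = 4*I*√24026 ≈ 620.01*I)
(O(-1716) + 2643584) + W = (√((-3881 + 555*(-1716))/(-7 - 1716)) + 2643584) + 4*I*√24026 = (√((-3881 - 952380)/(-1723)) + 2643584) + 4*I*√24026 = (√(-1/1723*(-956261)) + 2643584) + 4*I*√24026 = (√(956261/1723) + 2643584) + 4*I*√24026 = (√1647637703/1723 + 2643584) + 4*I*√24026 = (2643584 + √1647637703/1723) + 4*I*√24026 = 2643584 + √1647637703/1723 + 4*I*√24026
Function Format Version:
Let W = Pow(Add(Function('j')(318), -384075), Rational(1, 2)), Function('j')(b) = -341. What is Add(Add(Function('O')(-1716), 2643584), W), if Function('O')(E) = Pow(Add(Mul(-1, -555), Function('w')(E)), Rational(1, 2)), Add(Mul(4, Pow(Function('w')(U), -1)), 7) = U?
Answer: Add(2643584, Mul(Rational(1, 1723), Pow(1647637703, Rational(1, 2))), Mul(4, I, Pow(24026, Rational(1, 2)))) ≈ Add(2.6436e+6, Mul(620.01, I))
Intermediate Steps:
Function('w')(U) = Mul(4, Pow(Add(-7, U), -1))
Function('O')(E) = Pow(Add(555, Mul(4, Pow(Add(-7, E), -1))), Rational(1, 2)) (Function('O')(E) = Pow(Add(Mul(-1, -555), Mul(4, Pow(Add(-7, E), -1))), Rational(1, 2)) = Pow(Add(555, Mul(4, Pow(Add(-7, E), -1))), Rational(1, 2)))
W = Mul(4, I, Pow(24026, Rational(1, 2))) (W = Pow(Add(-341, -384075), Rational(1, 2)) = Pow(-384416, Rational(1, 2)) = Mul(4, I, Pow(24026, Rational(1, 2))) ≈ Mul(620.01, I))
Add(Add(Function('O')(-1716), 2643584), W) = Add(Add(Pow(Mul(Pow(Add(-7, -1716), -1), Add(-3881, Mul(555, -1716))), Rational(1, 2)), 2643584), Mul(4, I, Pow(24026, Rational(1, 2)))) = Add(Add(Pow(Mul(Pow(-1723, -1), Add(-3881, -952380)), Rational(1, 2)), 2643584), Mul(4, I, Pow(24026, Rational(1, 2)))) = Add(Add(Pow(Mul(Rational(-1, 1723), -956261), Rational(1, 2)), 2643584), Mul(4, I, Pow(24026, Rational(1, 2)))) = Add(Add(Pow(Rational(956261, 1723), Rational(1, 2)), 2643584), Mul(4, I, Pow(24026, Rational(1, 2)))) = Add(Add(Mul(Rational(1, 1723), Pow(1647637703, Rational(1, 2))), 2643584), Mul(4, I, Pow(24026, Rational(1, 2)))) = Add(Add(2643584, Mul(Rational(1, 1723), Pow(1647637703, Rational(1, 2)))), Mul(4, I, Pow(24026, Rational(1, 2)))) = Add(2643584, Mul(Rational(1, 1723), Pow(1647637703, Rational(1, 2))), Mul(4, I, Pow(24026, Rational(1, 2))))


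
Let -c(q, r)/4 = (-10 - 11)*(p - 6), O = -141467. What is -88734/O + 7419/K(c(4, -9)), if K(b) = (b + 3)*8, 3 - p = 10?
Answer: -92164355/410820168 ≈ -0.22434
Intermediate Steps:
p = -7 (p = 3 - 1*10 = 3 - 10 = -7)
c(q, r) = -1092 (c(q, r) = -4*(-10 - 11)*(-7 - 6) = -(-84)*(-13) = -4*273 = -1092)
K(b) = 24 + 8*b (K(b) = (3 + b)*8 = 24 + 8*b)
-88734/O + 7419/K(c(4, -9)) = -88734/(-141467) + 7419/(24 + 8*(-1092)) = -88734*(-1/141467) + 7419/(24 - 8736) = 88734/141467 + 7419/(-8712) = 88734/141467 + 7419*(-1/8712) = 88734/141467 - 2473/2904 = -92164355/410820168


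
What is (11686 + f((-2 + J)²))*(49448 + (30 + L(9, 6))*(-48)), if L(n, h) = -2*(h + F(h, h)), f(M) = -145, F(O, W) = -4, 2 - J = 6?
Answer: 556276200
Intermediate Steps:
J = -4 (J = 2 - 1*6 = 2 - 6 = -4)
L(n, h) = 8 - 2*h (L(n, h) = -2*(h - 4) = -2*(-4 + h) = 8 - 2*h)
(11686 + f((-2 + J)²))*(49448 + (30 + L(9, 6))*(-48)) = (11686 - 145)*(49448 + (30 + (8 - 2*6))*(-48)) = 11541*(49448 + (30 + (8 - 12))*(-48)) = 11541*(49448 + (30 - 4)*(-48)) = 11541*(49448 + 26*(-48)) = 11541*(49448 - 1248) = 11541*48200 = 556276200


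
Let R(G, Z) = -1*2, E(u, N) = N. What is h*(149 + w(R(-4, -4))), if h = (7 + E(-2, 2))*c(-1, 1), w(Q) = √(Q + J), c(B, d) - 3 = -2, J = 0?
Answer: 1341 + 9*I*√2 ≈ 1341.0 + 12.728*I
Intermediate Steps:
c(B, d) = 1 (c(B, d) = 3 - 2 = 1)
R(G, Z) = -2
w(Q) = √Q (w(Q) = √(Q + 0) = √Q)
h = 9 (h = (7 + 2)*1 = 9*1 = 9)
h*(149 + w(R(-4, -4))) = 9*(149 + √(-2)) = 9*(149 + I*√2) = 1341 + 9*I*√2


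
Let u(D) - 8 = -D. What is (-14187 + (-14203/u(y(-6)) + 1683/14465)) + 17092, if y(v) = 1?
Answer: 1152093/1315 ≈ 876.12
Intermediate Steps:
u(D) = 8 - D
(-14187 + (-14203/u(y(-6)) + 1683/14465)) + 17092 = (-14187 + (-14203/(8 - 1*1) + 1683/14465)) + 17092 = (-14187 + (-14203/(8 - 1) + 1683*(1/14465))) + 17092 = (-14187 + (-14203/7 + 153/1315)) + 17092 = (-14187 + (-14203*⅐ + 153/1315)) + 17092 = (-14187 + (-2029 + 153/1315)) + 17092 = (-14187 - 2667982/1315) + 17092 = -21323887/1315 + 17092 = 1152093/1315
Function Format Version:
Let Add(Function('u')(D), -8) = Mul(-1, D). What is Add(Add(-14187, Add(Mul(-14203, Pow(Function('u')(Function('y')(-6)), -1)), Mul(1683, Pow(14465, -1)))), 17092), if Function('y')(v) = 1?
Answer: Rational(1152093, 1315) ≈ 876.12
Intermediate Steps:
Function('u')(D) = Add(8, Mul(-1, D))
Add(Add(-14187, Add(Mul(-14203, Pow(Function('u')(Function('y')(-6)), -1)), Mul(1683, Pow(14465, -1)))), 17092) = Add(Add(-14187, Add(Mul(-14203, Pow(Add(8, Mul(-1, 1)), -1)), Mul(1683, Pow(14465, -1)))), 17092) = Add(Add(-14187, Add(Mul(-14203, Pow(Add(8, -1), -1)), Mul(1683, Rational(1, 14465)))), 17092) = Add(Add(-14187, Add(Mul(-14203, Pow(7, -1)), Rational(153, 1315))), 17092) = Add(Add(-14187, Add(Mul(-14203, Rational(1, 7)), Rational(153, 1315))), 17092) = Add(Add(-14187, Add(-2029, Rational(153, 1315))), 17092) = Add(Add(-14187, Rational(-2667982, 1315)), 17092) = Add(Rational(-21323887, 1315), 17092) = Rational(1152093, 1315)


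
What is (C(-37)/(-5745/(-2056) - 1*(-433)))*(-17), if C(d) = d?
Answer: 1293224/895993 ≈ 1.4433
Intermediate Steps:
(C(-37)/(-5745/(-2056) - 1*(-433)))*(-17) = -37/(-5745/(-2056) - 1*(-433))*(-17) = -37/(-5745*(-1/2056) + 433)*(-17) = -37/(5745/2056 + 433)*(-17) = -37/895993/2056*(-17) = -37*2056/895993*(-17) = -76072/895993*(-17) = 1293224/895993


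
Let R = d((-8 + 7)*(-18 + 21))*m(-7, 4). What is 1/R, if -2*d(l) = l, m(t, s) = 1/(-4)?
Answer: -8/3 ≈ -2.6667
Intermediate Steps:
m(t, s) = -¼
d(l) = -l/2
R = -3/8 (R = -(-8 + 7)*(-18 + 21)/2*(-¼) = -(-1)*3/2*(-¼) = -½*(-3)*(-¼) = (3/2)*(-¼) = -3/8 ≈ -0.37500)
1/R = 1/(-3/8) = -8/3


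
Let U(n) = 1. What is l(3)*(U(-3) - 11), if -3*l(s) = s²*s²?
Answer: 270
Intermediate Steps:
l(s) = -s⁴/3 (l(s) = -s²*s²/3 = -s⁴/3)
l(3)*(U(-3) - 11) = (-⅓*3⁴)*(1 - 11) = -⅓*81*(-10) = -27*(-10) = 270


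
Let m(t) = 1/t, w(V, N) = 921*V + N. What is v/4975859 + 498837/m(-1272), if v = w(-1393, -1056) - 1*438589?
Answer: -3157285358372974/4975859 ≈ -6.3452e+8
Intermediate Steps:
w(V, N) = N + 921*V
v = -1722598 (v = (-1056 + 921*(-1393)) - 1*438589 = (-1056 - 1282953) - 438589 = -1284009 - 438589 = -1722598)
v/4975859 + 498837/m(-1272) = -1722598/4975859 + 498837/(1/(-1272)) = -1722598*1/4975859 + 498837/(-1/1272) = -1722598/4975859 + 498837*(-1272) = -1722598/4975859 - 634520664 = -3157285358372974/4975859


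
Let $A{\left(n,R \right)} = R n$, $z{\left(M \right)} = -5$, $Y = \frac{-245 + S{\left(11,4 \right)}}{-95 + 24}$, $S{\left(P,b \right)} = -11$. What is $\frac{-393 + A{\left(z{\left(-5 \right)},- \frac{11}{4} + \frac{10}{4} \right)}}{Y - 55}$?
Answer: $\frac{111257}{14596} \approx 7.6224$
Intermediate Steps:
$Y = \frac{256}{71}$ ($Y = \frac{-245 - 11}{-95 + 24} = - \frac{256}{-71} = \left(-256\right) \left(- \frac{1}{71}\right) = \frac{256}{71} \approx 3.6056$)
$\frac{-393 + A{\left(z{\left(-5 \right)},- \frac{11}{4} + \frac{10}{4} \right)}}{Y - 55} = \frac{-393 + \left(- \frac{11}{4} + \frac{10}{4}\right) \left(-5\right)}{\frac{256}{71} - 55} = \frac{-393 + \left(\left(-11\right) \frac{1}{4} + 10 \cdot \frac{1}{4}\right) \left(-5\right)}{- \frac{3649}{71}} = \left(-393 + \left(- \frac{11}{4} + \frac{5}{2}\right) \left(-5\right)\right) \left(- \frac{71}{3649}\right) = \left(-393 - - \frac{5}{4}\right) \left(- \frac{71}{3649}\right) = \left(-393 + \frac{5}{4}\right) \left(- \frac{71}{3649}\right) = \left(- \frac{1567}{4}\right) \left(- \frac{71}{3649}\right) = \frac{111257}{14596}$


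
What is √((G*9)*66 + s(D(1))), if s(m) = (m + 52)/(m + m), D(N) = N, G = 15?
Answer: √35746/2 ≈ 94.533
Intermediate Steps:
s(m) = (52 + m)/(2*m) (s(m) = (52 + m)/((2*m)) = (52 + m)*(1/(2*m)) = (52 + m)/(2*m))
√((G*9)*66 + s(D(1))) = √((15*9)*66 + (½)*(52 + 1)/1) = √(135*66 + (½)*1*53) = √(8910 + 53/2) = √(17873/2) = √35746/2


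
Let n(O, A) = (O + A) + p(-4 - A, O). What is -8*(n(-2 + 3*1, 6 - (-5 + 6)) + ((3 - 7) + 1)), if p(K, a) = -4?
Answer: 8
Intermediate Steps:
n(O, A) = -4 + A + O (n(O, A) = (O + A) - 4 = (A + O) - 4 = -4 + A + O)
-8*(n(-2 + 3*1, 6 - (-5 + 6)) + ((3 - 7) + 1)) = -8*((-4 + (6 - (-5 + 6)) + (-2 + 3*1)) + ((3 - 7) + 1)) = -8*((-4 + (6 - 1*1) + (-2 + 3)) + (-4 + 1)) = -8*((-4 + (6 - 1) + 1) - 3) = -8*((-4 + 5 + 1) - 3) = -8*(2 - 3) = -8*(-1) = 8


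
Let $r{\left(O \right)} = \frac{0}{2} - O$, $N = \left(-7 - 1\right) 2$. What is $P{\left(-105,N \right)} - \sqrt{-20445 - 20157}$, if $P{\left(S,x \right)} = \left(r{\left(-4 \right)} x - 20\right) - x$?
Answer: $-68 - i \sqrt{40602} \approx -68.0 - 201.5 i$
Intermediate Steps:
$N = -16$ ($N = \left(-8\right) 2 = -16$)
$r{\left(O \right)} = - O$ ($r{\left(O \right)} = 0 \cdot \frac{1}{2} - O = 0 - O = - O$)
$P{\left(S,x \right)} = -20 + 3 x$ ($P{\left(S,x \right)} = \left(\left(-1\right) \left(-4\right) x - 20\right) - x = \left(4 x - 20\right) - x = \left(-20 + 4 x\right) - x = -20 + 3 x$)
$P{\left(-105,N \right)} - \sqrt{-20445 - 20157} = \left(-20 + 3 \left(-16\right)\right) - \sqrt{-20445 - 20157} = \left(-20 - 48\right) - \sqrt{-40602} = -68 - i \sqrt{40602}$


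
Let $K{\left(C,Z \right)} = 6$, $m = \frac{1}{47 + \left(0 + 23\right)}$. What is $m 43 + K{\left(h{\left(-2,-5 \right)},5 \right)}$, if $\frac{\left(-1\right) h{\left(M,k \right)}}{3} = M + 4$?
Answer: $\frac{463}{70} \approx 6.6143$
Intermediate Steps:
$h{\left(M,k \right)} = -12 - 3 M$ ($h{\left(M,k \right)} = - 3 \left(M + 4\right) = - 3 \left(4 + M\right) = -12 - 3 M$)
$m = \frac{1}{70}$ ($m = \frac{1}{47 + 23} = \frac{1}{70} \approx 0.014286$)
$m 43 + K{\left(h{\left(-2,-5 \right)},5 \right)} = \frac{1}{70} \cdot 43 + 6 = \frac{43}{70} + 6 = \frac{463}{70}$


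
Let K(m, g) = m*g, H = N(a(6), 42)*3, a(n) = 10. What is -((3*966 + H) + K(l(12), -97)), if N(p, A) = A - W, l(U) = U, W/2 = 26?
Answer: -1704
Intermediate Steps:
W = 52 (W = 2*26 = 52)
N(p, A) = -52 + A (N(p, A) = A - 1*52 = A - 52 = -52 + A)
H = -30 (H = (-52 + 42)*3 = -10*3 = -30)
K(m, g) = g*m
-((3*966 + H) + K(l(12), -97)) = -((3*966 - 30) - 97*12) = -((2898 - 30) - 1164) = -(2868 - 1164) = -1*1704 = -1704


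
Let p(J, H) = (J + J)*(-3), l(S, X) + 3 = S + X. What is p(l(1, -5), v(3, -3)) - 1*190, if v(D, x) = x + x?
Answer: -148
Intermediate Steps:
l(S, X) = -3 + S + X (l(S, X) = -3 + (S + X) = -3 + S + X)
v(D, x) = 2*x
p(J, H) = -6*J (p(J, H) = (2*J)*(-3) = -6*J)
p(l(1, -5), v(3, -3)) - 1*190 = -6*(-3 + 1 - 5) - 1*190 = -6*(-7) - 190 = 42 - 190 = -148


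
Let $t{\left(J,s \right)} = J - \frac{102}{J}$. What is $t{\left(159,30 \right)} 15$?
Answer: $\frac{125895}{53} \approx 2375.4$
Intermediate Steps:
$t{\left(J,s \right)} = J - \frac{102}{J}$
$t{\left(159,30 \right)} 15 = \left(159 - \frac{102}{159}\right) 15 = \left(159 - \frac{34}{53}\right) 15 = \frac{8393}{53} \cdot 15 = \frac{125895}{53}$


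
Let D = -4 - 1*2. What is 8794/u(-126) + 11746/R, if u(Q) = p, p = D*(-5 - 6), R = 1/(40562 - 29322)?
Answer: 4356830717/33 ≈ 1.3203e+8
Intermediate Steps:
D = -6 (D = -4 - 2 = -6)
R = 1/11240 ≈ 8.8968e-5
p = 66 (p = -6*(-5 - 6) = -6*(-11) = 66)
u(Q) = 66
8794/u(-126) + 11746/R = 8794/66 + 11746/(1/11240) = 8794*(1/66) + 11746*11240 = 4397/33 + 132025040 = 4356830717/33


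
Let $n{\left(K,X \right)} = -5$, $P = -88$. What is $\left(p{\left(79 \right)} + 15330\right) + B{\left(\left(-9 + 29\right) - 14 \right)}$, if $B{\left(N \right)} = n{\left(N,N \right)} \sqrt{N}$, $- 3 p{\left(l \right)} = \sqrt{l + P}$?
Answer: $15330 - i - 5 \sqrt{6} \approx 15318.0 - 1.0 i$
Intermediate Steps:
$p{\left(l \right)} = - \frac{\sqrt{-88 + l}}{3}$ ($p{\left(l \right)} = - \frac{\sqrt{l - 88}}{3} = - \frac{\sqrt{-88 + l}}{3}$)
$B{\left(N \right)} = - 5 \sqrt{N}$
$\left(p{\left(79 \right)} + 15330\right) + B{\left(\left(-9 + 29\right) - 14 \right)} = \left(- \frac{\sqrt{-88 + 79}}{3} + 15330\right) - 5 \sqrt{\left(-9 + 29\right) - 14} = \left(- \frac{\sqrt{-9}}{3} + 15330\right) - 5 \sqrt{20 - 14} = \left(- \frac{3 i}{3} + 15330\right) - 5 \sqrt{6} = \left(- i + 15330\right) - 5 \sqrt{6} = \left(15330 - i\right) - 5 \sqrt{6} = 15330 - i - 5 \sqrt{6}$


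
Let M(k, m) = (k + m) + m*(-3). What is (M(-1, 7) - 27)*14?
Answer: -588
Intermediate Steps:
M(k, m) = k - 2*m (M(k, m) = (k + m) - 3*m = k - 2*m)
(M(-1, 7) - 27)*14 = ((-1 - 2*7) - 27)*14 = ((-1 - 14) - 27)*14 = (-15 - 27)*14 = -42*14 = -588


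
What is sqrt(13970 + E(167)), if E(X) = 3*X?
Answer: sqrt(14471) ≈ 120.30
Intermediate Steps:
sqrt(13970 + E(167)) = sqrt(13970 + 3*167) = sqrt(13970 + 501) = sqrt(14471)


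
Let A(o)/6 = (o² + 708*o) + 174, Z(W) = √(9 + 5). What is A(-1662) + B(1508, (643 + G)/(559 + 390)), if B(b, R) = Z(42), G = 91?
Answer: 9514332 + √14 ≈ 9.5143e+6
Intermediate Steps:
Z(W) = √14
B(b, R) = √14
A(o) = 1044 + 6*o² + 4248*o (A(o) = 6*((o² + 708*o) + 174) = 6*(174 + o² + 708*o) = 1044 + 6*o² + 4248*o)
A(-1662) + B(1508, (643 + G)/(559 + 390)) = (1044 + 6*(-1662)² + 4248*(-1662)) + √14 = (1044 + 6*2762244 - 7060176) + √14 = (1044 + 16573464 - 7060176) + √14 = 9514332 + √14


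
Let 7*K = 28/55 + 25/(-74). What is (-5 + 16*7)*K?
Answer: 74579/28490 ≈ 2.6177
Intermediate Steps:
K = 697/28490 (K = (28/55 + 25/(-74))/7 = (28*(1/55) + 25*(-1/74))/7 = (28/55 - 25/74)/7 = (1/7)*(697/4070) = 697/28490 ≈ 0.024465)
(-5 + 16*7)*K = (-5 + 16*7)*(697/28490) = (-5 + 112)*(697/28490) = 107*(697/28490) = 74579/28490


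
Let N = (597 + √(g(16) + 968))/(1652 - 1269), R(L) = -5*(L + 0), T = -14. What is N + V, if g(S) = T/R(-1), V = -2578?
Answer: -986777/383 + √24130/1915 ≈ -2576.4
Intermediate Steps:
R(L) = -5*L
g(S) = -14/5 (g(S) = -14/((-5*(-1))) = -14/5)
N = 597/383 + √24130/1915 (N = (597 + √(-14/5 + 968))/(1652 - 1269) = (597 + √(4826/5))/383 = (597 + √24130/5)*(1/383) = 597/383 + √24130/1915 ≈ 1.6399)
N + V = (597/383 + √24130/1915) - 2578 = -986777/383 + √24130/1915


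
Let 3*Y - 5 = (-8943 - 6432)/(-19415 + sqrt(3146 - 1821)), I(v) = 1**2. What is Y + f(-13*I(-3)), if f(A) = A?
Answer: -500699399/45232908 + 1025*sqrt(53)/15077636 ≈ -11.069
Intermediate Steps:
I(v) = 1
Y = 5/3 - 5125/(-19415 + 5*sqrt(53)) (Y = 5/3 + ((-8943 - 6432)/(-19415 + sqrt(3146 - 1821)))/3 = 5/3 + (-15375/(-19415 + sqrt(1325)))/3 = 5/3 + (-15375/(-19415 + 5*sqrt(53)))/3 = 5/3 - 5125/(-19415 + 5*sqrt(53)) ≈ 1.9311)
Y + f(-13*I(-3)) = (87328405/45232908 + 1025*sqrt(53)/15077636) - 13*1 = (87328405/45232908 + 1025*sqrt(53)/15077636) - 13 = -500699399/45232908 + 1025*sqrt(53)/15077636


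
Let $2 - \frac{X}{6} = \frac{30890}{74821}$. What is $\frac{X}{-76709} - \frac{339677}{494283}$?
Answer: $- \frac{1949909332388149}{2836909642643187} \approx -0.68734$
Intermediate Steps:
$X = \frac{712512}{74821}$ ($X = 12 - 6 \cdot \frac{30890}{74821} = 12 - 6 \cdot 30890 \cdot \frac{1}{74821} = 12 - \frac{185340}{74821} = \frac{712512}{74821} \approx 9.5229$)
$\frac{X}{-76709} - \frac{339677}{494283} = \frac{712512}{74821 \left(-76709\right)} - \frac{339677}{494283} = \frac{712512}{74821} \left(- \frac{1}{76709}\right) - \frac{339677}{494283} = - \frac{712512}{5739444089} - \frac{339677}{494283} = - \frac{1949909332388149}{2836909642643187}$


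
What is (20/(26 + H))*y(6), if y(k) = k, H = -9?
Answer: 120/17 ≈ 7.0588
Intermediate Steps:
(20/(26 + H))*y(6) = (20/(26 - 9))*6 = (20/17)*6 = 120/17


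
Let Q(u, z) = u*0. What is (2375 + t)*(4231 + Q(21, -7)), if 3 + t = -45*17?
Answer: 6799217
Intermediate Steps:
Q(u, z) = 0
t = -768 (t = -3 - 45*17 = -3 - 765 = -768)
(2375 + t)*(4231 + Q(21, -7)) = (2375 - 768)*(4231 + 0) = 1607*4231 = 6799217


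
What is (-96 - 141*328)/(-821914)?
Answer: 23172/410957 ≈ 0.056385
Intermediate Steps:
(-96 - 141*328)/(-821914) = (-96 - 46248)*(-1/821914) = -46344*(-1/821914) = 23172/410957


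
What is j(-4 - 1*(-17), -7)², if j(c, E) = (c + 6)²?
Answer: 130321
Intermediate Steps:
j(c, E) = (6 + c)²
j(-4 - 1*(-17), -7)² = ((6 + (-4 - 1*(-17)))²)² = ((6 + (-4 + 17))²)² = ((6 + 13)²)² = (19²)² = 361² = 130321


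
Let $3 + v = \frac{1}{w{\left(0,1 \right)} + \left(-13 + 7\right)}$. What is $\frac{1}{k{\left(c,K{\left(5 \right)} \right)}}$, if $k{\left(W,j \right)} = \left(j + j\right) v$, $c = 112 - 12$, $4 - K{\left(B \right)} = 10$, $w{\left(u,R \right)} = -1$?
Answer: $\frac{7}{264} \approx 0.026515$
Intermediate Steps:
$K{\left(B \right)} = -6$ ($K{\left(B \right)} = 4 - 10 = -6$)
$c = 100$
$v = - \frac{22}{7}$ ($v = -3 + \frac{1}{-1 + \left(-13 + 7\right)} = -3 + \frac{1}{-1 - 6} = -3 + \frac{1}{-7} = -3 - \frac{1}{7} = - \frac{22}{7} \approx -3.1429$)
$k{\left(W,j \right)} = - \frac{44 j}{7}$ ($k{\left(W,j \right)} = \left(j + j\right) \left(- \frac{22}{7}\right) = 2 j \left(- \frac{22}{7}\right) = - \frac{44 j}{7}$)
$\frac{1}{k{\left(c,K{\left(5 \right)} \right)}} = \frac{1}{\left(- \frac{44}{7}\right) \left(-6\right)} = \frac{1}{\frac{264}{7}} = \frac{7}{264}$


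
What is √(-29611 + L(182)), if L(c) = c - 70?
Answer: I*√29499 ≈ 171.75*I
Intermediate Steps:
L(c) = -70 + c
√(-29611 + L(182)) = √(-29611 + (-70 + 182)) = √(-29611 + 112) = √(-29499) = I*√29499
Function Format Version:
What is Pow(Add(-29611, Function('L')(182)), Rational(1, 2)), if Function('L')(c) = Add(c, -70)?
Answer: Mul(I, Pow(29499, Rational(1, 2))) ≈ Mul(171.75, I)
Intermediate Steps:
Function('L')(c) = Add(-70, c)
Pow(Add(-29611, Function('L')(182)), Rational(1, 2)) = Pow(Add(-29611, Add(-70, 182)), Rational(1, 2)) = Pow(Add(-29611, 112), Rational(1, 2)) = Pow(-29499, Rational(1, 2)) = Mul(I, Pow(29499, Rational(1, 2)))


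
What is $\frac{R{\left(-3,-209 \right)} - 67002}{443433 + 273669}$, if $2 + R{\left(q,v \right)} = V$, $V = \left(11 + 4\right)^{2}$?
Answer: $- \frac{66779}{717102} \approx -0.093123$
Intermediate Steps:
$V = 225$ ($V = 15^{2} = 225$)
$R{\left(q,v \right)} = 223$ ($R{\left(q,v \right)} = -2 + 225 = 223$)
$\frac{R{\left(-3,-209 \right)} - 67002}{443433 + 273669} = \frac{223 - 67002}{443433 + 273669} = - \frac{66779}{717102}$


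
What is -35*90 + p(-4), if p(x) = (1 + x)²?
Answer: -3141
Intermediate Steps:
-35*90 + p(-4) = -35*90 + (1 - 4)² = -3150 + (-3)² = -3150 + 9 = -3141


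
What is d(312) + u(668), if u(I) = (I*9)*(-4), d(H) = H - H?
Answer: -24048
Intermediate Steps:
d(H) = 0
u(I) = -36*I (u(I) = (9*I)*(-4) = -36*I)
d(312) + u(668) = 0 - 36*668 = 0 - 24048 = -24048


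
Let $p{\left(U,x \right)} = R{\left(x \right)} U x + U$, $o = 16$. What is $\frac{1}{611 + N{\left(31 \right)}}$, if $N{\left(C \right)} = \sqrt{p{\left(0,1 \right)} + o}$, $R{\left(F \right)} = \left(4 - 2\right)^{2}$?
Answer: $\frac{1}{615} \approx 0.001626$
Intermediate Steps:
$R{\left(F \right)} = 4$ ($R{\left(F \right)} = 2^{2} = 4$)
$p{\left(U,x \right)} = U + 4 U x$ ($p{\left(U,x \right)} = 4 U x + U = U + 4 U x$)
$N{\left(C \right)} = 4$ ($N{\left(C \right)} = \sqrt{0 \left(1 + 4 \cdot 1\right) + 16} = \sqrt{0 \left(1 + 4\right) + 16} = \sqrt{0 \cdot 5 + 16} = \sqrt{0 + 16} = \sqrt{16} = 4$)
$\frac{1}{611 + N{\left(31 \right)}} = \frac{1}{611 + 4} = \frac{1}{615}$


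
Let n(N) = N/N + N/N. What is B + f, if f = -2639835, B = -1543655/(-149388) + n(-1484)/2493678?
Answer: -54633454790625143/20695864948 ≈ -2.6398e+6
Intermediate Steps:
n(N) = 2 (n(N) = 1 + 1 = 2)
B = 213854378437/20695864948 (B = -1543655/(-149388) + 2/2493678 = -1543655*(-1/149388) + 2*(1/2493678) = 1543655/149388 + 1/1246839 = 213854378437/20695864948 ≈ 10.333)
B + f = 213854378437/20695864948 - 2639835 = -54633454790625143/20695864948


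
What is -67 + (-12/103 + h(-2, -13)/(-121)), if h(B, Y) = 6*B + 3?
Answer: -835546/12463 ≈ -67.042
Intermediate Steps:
h(B, Y) = 3 + 6*B
-67 + (-12/103 + h(-2, -13)/(-121)) = -67 + (-12/103 + (3 + 6*(-2))/(-121)) = -67 + (-12*1/103 + (3 - 12)*(-1/121)) = -67 + (-12/103 - 9*(-1/121)) = -67 + (-12/103 + 9/121) = -67 - 525/12463 = -835546/12463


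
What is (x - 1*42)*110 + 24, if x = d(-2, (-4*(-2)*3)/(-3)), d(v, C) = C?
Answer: -5476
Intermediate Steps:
x = -8 (x = (-4*(-2)*3)/(-3) = (8*3)*(-⅓) = 24*(-⅓) = -8)
(x - 1*42)*110 + 24 = (-8 - 1*42)*110 + 24 = (-8 - 42)*110 + 24 = -50*110 + 24 = -5500 + 24 = -5476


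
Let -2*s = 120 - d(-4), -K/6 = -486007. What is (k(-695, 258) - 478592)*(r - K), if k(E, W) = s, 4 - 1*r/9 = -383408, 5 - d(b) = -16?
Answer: -255913336239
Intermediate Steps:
K = 2916042 (K = -6*(-486007) = 2916042)
d(b) = 21 (d(b) = 5 - 1*(-16) = 5 + 16 = 21)
r = 3450708 (r = 36 - 9*(-383408) = 36 + 3450672 = 3450708)
s = -99/2 (s = -(120 - 1*21)/2 = -(120 - 21)/2 = -½*99 = -99/2 ≈ -49.500)
k(E, W) = -99/2
(k(-695, 258) - 478592)*(r - K) = (-99/2 - 478592)*(3450708 - 1*2916042) = -957283*(3450708 - 2916042)/2 = -957283/2*534666 = -255913336239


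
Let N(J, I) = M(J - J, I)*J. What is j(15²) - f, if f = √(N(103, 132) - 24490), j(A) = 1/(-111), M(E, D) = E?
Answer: -1/111 - I*√24490 ≈ -0.009009 - 156.49*I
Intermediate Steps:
j(A) = -1/111
N(J, I) = 0 (N(J, I) = (J - J)*J = 0*J = 0)
f = I*√24490 (f = √(0 - 24490) = √(-24490) = I*√24490 ≈ 156.49*I)
j(15²) - f = -1/111 - I*√24490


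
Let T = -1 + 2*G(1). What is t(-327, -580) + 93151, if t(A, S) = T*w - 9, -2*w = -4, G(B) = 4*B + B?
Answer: 93160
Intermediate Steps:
G(B) = 5*B
w = 2 (w = -½*(-4) = 2)
T = 9 (T = -1 + 2*(5*1) = -1 + 2*5 = -1 + 10 = 9)
t(A, S) = 9 (t(A, S) = 9*2 - 9 = 18 - 9 = 9)
t(-327, -580) + 93151 = 9 + 93151 = 93160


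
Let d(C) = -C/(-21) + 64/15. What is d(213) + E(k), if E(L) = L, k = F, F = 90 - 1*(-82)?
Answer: 19573/105 ≈ 186.41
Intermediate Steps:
F = 172 (F = 90 + 82 = 172)
k = 172
d(C) = 64/15 + C/21 (d(C) = -C*(-1/21) + 64*(1/15) = C/21 + 64/15 = 64/15 + C/21)
d(213) + E(k) = (64/15 + (1/21)*213) + 172 = (64/15 + 71/7) + 172 = 1513/105 + 172 = 19573/105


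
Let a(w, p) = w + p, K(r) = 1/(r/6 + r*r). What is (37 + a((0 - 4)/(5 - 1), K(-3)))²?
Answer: 376996/289 ≈ 1304.5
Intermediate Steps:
K(r) = 1/(r² + r/6) (K(r) = 1/(r*(⅙) + r²) = 1/(r/6 + r²) = 1/(r² + r/6))
a(w, p) = p + w
(37 + a((0 - 4)/(5 - 1), K(-3)))² = (37 + (6/(-3*(1 + 6*(-3))) + (0 - 4)/(5 - 1)))² = (37 + (6*(-⅓)/(1 - 18) - 4/4))² = (37 + (6*(-⅓)/(-17) - 4*¼))² = (37 + (6*(-⅓)*(-1/17) - 1))² = (37 + (2/17 - 1))² = (37 - 15/17)² = (614/17)² = 376996/289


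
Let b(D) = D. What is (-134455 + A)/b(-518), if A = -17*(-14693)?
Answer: -57663/259 ≈ -222.64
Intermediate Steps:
A = 249781
(-134455 + A)/b(-518) = (-134455 + 249781)/(-518) = 115326*(-1/518) = -57663/259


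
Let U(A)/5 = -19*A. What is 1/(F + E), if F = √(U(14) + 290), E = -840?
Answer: -21/17666 - I*√65/176660 ≈ -0.0011887 - 4.5637e-5*I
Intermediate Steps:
U(A) = -95*A (U(A) = 5*(-19*A) = -95*A)
F = 4*I*√65 (F = √(-95*14 + 290) = √(-1330 + 290) = √(-1040) = 4*I*√65 ≈ 32.249*I)
1/(F + E) = 1/(4*I*√65 - 840) = 1/(-840 + 4*I*√65)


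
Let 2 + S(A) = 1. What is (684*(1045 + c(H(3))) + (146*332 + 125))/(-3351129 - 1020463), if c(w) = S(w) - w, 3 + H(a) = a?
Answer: -762693/4371592 ≈ -0.17447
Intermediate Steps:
S(A) = -1 (S(A) = -2 + 1 = -1)
H(a) = -3 + a
c(w) = -1 - w
(684*(1045 + c(H(3))) + (146*332 + 125))/(-3351129 - 1020463) = (684*(1045 + (-1 - (-3 + 3))) + (146*332 + 125))/(-3351129 - 1020463) = (684*(1045 + (-1 - 1*0)) + (48472 + 125))/(-4371592) = (684*(1045 + (-1 + 0)) + 48597)*(-1/4371592) = (684*(1045 - 1) + 48597)*(-1/4371592) = (684*1044 + 48597)*(-1/4371592) = (714096 + 48597)*(-1/4371592) = 762693*(-1/4371592) = -762693/4371592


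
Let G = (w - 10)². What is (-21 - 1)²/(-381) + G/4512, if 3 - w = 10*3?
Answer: -184691/191008 ≈ -0.96693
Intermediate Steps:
w = -27 (w = 3 - 10*3 = 3 - 1*30 = 3 - 30 = -27)
G = 1369 (G = (-27 - 10)² = (-37)² = 1369)
(-21 - 1)²/(-381) + G/4512 = (-21 - 1)²/(-381) + 1369/4512 = (-22)²*(-1/381) + 1369*(1/4512) = 484*(-1/381) + 1369/4512 = -484/381 + 1369/4512 = -184691/191008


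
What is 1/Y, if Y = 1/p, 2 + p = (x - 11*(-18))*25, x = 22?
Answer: 5498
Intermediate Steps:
p = 5498 (p = -2 + (22 - 11*(-18))*25 = -2 + (22 + 198)*25 = -2 + 220*25 = -2 + 5500 = 5498)
Y = 1/5498 ≈ 0.00018188
1/Y = 1/(1/5498) = 5498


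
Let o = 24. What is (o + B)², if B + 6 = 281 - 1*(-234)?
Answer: 284089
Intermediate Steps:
B = 509 (B = -6 + (281 - 1*(-234)) = -6 + (281 + 234) = -6 + 515 = 509)
(o + B)² = (24 + 509)² = 533² = 284089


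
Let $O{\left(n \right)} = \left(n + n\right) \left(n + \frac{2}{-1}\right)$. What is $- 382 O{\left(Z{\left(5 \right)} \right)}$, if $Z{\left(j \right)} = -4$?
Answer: $-18336$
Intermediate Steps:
$O{\left(n \right)} = 2 n \left(-2 + n\right)$ ($O{\left(n \right)} = 2 n \left(n + 2 \left(-1\right)\right) = 2 n \left(n - 2\right) = 2 n \left(-2 + n\right)$)
$- 382 O{\left(Z{\left(5 \right)} \right)} = - 382 \cdot 2 \left(-4\right) \left(-2 - 4\right) = - 382 \cdot 2 \left(-4\right) \left(-6\right) = \left(-382\right) 48 = -18336$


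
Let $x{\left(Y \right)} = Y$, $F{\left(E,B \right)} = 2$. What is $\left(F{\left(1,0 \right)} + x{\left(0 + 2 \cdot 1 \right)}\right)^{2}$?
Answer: $16$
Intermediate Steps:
$\left(F{\left(1,0 \right)} + x{\left(0 + 2 \cdot 1 \right)}\right)^{2} = \left(2 + \left(0 + 2 \cdot 1\right)\right)^{2} = \left(2 + \left(0 + 2\right)\right)^{2} = \left(2 + 2\right)^{2} = 4^{2} = 16$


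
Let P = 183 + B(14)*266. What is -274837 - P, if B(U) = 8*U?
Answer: -304812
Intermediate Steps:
P = 29975 (P = 183 + (8*14)*266 = 183 + 112*266 = 183 + 29792 = 29975)
-274837 - P = -274837 - 1*29975 = -274837 - 29975 = -304812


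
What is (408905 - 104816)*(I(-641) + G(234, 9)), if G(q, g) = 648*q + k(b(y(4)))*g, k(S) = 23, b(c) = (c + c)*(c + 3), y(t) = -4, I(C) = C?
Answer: 45977648622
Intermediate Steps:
b(c) = 2*c*(3 + c) (b(c) = (2*c)*(3 + c) = 2*c*(3 + c))
G(q, g) = 23*g + 648*q (G(q, g) = 648*q + 23*g = 23*g + 648*q)
(408905 - 104816)*(I(-641) + G(234, 9)) = (408905 - 104816)*(-641 + (23*9 + 648*234)) = 304089*(-641 + (207 + 151632)) = 304089*(-641 + 151839) = 304089*151198 = 45977648622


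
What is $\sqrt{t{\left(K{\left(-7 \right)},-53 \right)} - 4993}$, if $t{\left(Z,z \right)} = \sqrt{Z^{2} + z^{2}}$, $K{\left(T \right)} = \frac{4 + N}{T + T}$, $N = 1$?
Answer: $\frac{\sqrt{-978628 + 14 \sqrt{550589}}}{14} \approx 70.285 i$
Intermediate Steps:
$K{\left(T \right)} = \frac{5}{2 T}$ ($K{\left(T \right)} = \frac{4 + 1}{T + T} = \frac{5}{2 T}$)
$\sqrt{t{\left(K{\left(-7 \right)},-53 \right)} - 4993} = \sqrt{\sqrt{\left(\frac{5}{2 \left(-7\right)}\right)^{2} + \left(-53\right)^{2}} - 4993} = \sqrt{\sqrt{\left(\frac{5}{2} \left(- \frac{1}{7}\right)\right)^{2} + 2809} - 4993} = \sqrt{\sqrt{\left(- \frac{5}{14}\right)^{2} + 2809} - 4993} = \sqrt{\sqrt{\frac{25}{196} + 2809} - 4993} = \sqrt{\sqrt{\frac{550589}{196}} - 4993} = \sqrt{\frac{\sqrt{550589}}{14} - 4993} = \sqrt{-4993 + \frac{\sqrt{550589}}{14}}$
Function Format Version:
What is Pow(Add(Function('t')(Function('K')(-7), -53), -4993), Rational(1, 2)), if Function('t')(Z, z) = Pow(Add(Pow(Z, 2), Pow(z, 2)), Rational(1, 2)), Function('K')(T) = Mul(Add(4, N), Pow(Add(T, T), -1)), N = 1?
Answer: Mul(Rational(1, 14), Pow(Add(-978628, Mul(14, Pow(550589, Rational(1, 2)))), Rational(1, 2))) ≈ Mul(70.285, I)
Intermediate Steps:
Function('K')(T) = Mul(Rational(5, 2), Pow(T, -1)) (Function('K')(T) = Mul(Add(4, 1), Pow(Add(T, T), -1)) = Mul(5, Pow(Mul(2, T), -1)) = Mul(5, Mul(Rational(1, 2), Pow(T, -1))) = Mul(Rational(5, 2), Pow(T, -1)))
Pow(Add(Function('t')(Function('K')(-7), -53), -4993), Rational(1, 2)) = Pow(Add(Pow(Add(Pow(Mul(Rational(5, 2), Pow(-7, -1)), 2), Pow(-53, 2)), Rational(1, 2)), -4993), Rational(1, 2)) = Pow(Add(Pow(Add(Pow(Mul(Rational(5, 2), Rational(-1, 7)), 2), 2809), Rational(1, 2)), -4993), Rational(1, 2)) = Pow(Add(Pow(Add(Pow(Rational(-5, 14), 2), 2809), Rational(1, 2)), -4993), Rational(1, 2)) = Pow(Add(Pow(Add(Rational(25, 196), 2809), Rational(1, 2)), -4993), Rational(1, 2)) = Pow(Add(Pow(Rational(550589, 196), Rational(1, 2)), -4993), Rational(1, 2)) = Pow(Add(Mul(Rational(1, 14), Pow(550589, Rational(1, 2))), -4993), Rational(1, 2)) = Pow(Add(-4993, Mul(Rational(1, 14), Pow(550589, Rational(1, 2)))), Rational(1, 2))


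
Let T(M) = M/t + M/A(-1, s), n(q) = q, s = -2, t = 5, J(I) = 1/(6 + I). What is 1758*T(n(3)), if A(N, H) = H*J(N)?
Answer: -60651/5 ≈ -12130.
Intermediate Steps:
A(N, H) = H/(6 + N)
T(M) = -23*M/10 (T(M) = M/5 + M/((-2/(6 - 1))) = M*(⅕) + M/((-2/5)) = M/5 + M/((-2*⅕)) = M/5 + M/(-⅖) = M/5 + M*(-5/2) = M/5 - 5*M/2 = -23*M/10)
1758*T(n(3)) = 1758*(-23/10*3) = 1758*(-69/10) = -60651/5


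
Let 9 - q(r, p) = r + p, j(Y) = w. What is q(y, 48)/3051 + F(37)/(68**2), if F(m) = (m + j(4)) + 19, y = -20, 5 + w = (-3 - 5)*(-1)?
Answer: 92153/14107824 ≈ 0.0065321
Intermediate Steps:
w = 3 (w = -5 + (-3 - 5)*(-1) = -5 - 8*(-1) = -5 + 8 = 3)
j(Y) = 3
F(m) = 22 + m (F(m) = (m + 3) + 19 = (3 + m) + 19 = 22 + m)
q(r, p) = 9 - p - r (q(r, p) = 9 - (r + p) = 9 - (p + r) = 9 + (-p - r) = 9 - p - r)
q(y, 48)/3051 + F(37)/(68**2) = (9 - 1*48 - 1*(-20))/3051 + (22 + 37)/(68**2) = (9 - 48 + 20)*(1/3051) + 59/4624 = -19*1/3051 + 59*(1/4624) = -19/3051 + 59/4624 = 92153/14107824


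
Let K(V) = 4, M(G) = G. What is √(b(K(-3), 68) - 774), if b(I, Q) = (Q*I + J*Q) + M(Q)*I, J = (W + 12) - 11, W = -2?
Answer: I*√298 ≈ 17.263*I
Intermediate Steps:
J = -1 (J = (-2 + 12) - 11 = 10 - 11 = -1)
b(I, Q) = -Q + 2*I*Q (b(I, Q) = (Q*I - Q) + Q*I = (I*Q - Q) + I*Q = (-Q + I*Q) + I*Q = -Q + 2*I*Q)
√(b(K(-3), 68) - 774) = √(68*(-1 + 2*4) - 774) = √(68*(-1 + 8) - 774) = √(68*7 - 774) = √(476 - 774) = √(-298) = I*√298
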